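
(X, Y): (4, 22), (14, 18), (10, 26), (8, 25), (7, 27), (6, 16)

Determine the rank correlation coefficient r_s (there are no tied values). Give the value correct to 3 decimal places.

0.143

Rank X: 1, 6, 5, 4, 3, 2
Rank Y: 3, 2, 5, 4, 6, 1
d = rank(X) − rank(Y): -2, 4, 0, 0, -3, 1; Σd² = 30
ρ = 1 − 6Σd² / [n(n²−1)] = 1 − 6×30 / (6×35) = 1 − 180/210 ≈ 0.143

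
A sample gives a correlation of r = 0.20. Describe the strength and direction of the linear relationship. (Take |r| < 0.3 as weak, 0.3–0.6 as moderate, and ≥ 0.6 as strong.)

weak positive

r = 0.20 > 0 so the relationship is positive.
|r| = 0.20, which falls in the weak range.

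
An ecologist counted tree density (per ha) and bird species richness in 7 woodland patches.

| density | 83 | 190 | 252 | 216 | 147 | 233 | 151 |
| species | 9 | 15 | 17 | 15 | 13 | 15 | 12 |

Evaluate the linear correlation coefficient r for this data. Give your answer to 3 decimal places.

n = 7, Σx = 1272, Σy = 96, Σx² = 251848, Σy² = 1358, Σxy = 18339
nΣxy − ΣxΣy = 128373 − 122112 = 6261
nΣx² − (Σx)² = 1762936 − 1617984 = 144952; nΣy² − (Σy)² = 9506 − 9216 = 290
r = 6261 / √(144952 × 290) = 6261 / 6483.5237 ≈ 0.966

0.966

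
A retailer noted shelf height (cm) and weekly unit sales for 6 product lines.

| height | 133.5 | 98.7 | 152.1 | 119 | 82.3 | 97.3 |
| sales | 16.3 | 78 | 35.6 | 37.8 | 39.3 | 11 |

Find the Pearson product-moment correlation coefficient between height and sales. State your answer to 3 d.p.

n = 6, Σx = 682.9, Σy = 218, Σx² = 81099.93, Σy² = 10711.38, Σxy = 24092.3
nΣxy − ΣxΣy = 144553.8 − 148872.2 = -4318.4
nΣx² − (Σx)² = 486599.58 − 466352.41 = 20247.17; nΣy² − (Σy)² = 64268.28 − 47524 = 16744.28
r = -4318.4 / √(20247.17 × 16744.28) = -4318.4 / 18412.6121 ≈ -0.235

-0.235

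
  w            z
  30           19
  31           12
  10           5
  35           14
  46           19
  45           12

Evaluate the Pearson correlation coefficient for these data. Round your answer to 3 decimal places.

n = 6, Σw = 197, Σz = 81, Σw² = 7327, Σz² = 1231, Σwz = 2896
nΣwz − ΣwΣz = 17376 − 15957 = 1419
nΣw² − (Σw)² = 43962 − 38809 = 5153; nΣz² − (Σz)² = 7386 − 6561 = 825
r = 1419 / √(5153 × 825) = 1419 / 2061.8499 ≈ 0.688

0.688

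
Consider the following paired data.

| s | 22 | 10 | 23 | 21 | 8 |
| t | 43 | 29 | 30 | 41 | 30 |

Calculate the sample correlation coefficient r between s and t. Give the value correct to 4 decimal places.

0.6162

n = 5, Σs = 84, Σt = 173, Σs² = 1618, Σt² = 6171, Σst = 3027
nΣst − ΣsΣt = 15135 − 14532 = 603
nΣs² − (Σs)² = 8090 − 7056 = 1034; nΣt² − (Σt)² = 30855 − 29929 = 926
r = 603 / √(1034 × 926) = 603 / 978.5111 ≈ 0.6162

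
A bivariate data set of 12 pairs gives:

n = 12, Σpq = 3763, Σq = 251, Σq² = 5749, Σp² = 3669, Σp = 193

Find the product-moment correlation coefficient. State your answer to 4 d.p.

r = (nΣpq − ΣpΣq) / √[(nΣp² − (Σp)²)(nΣq² − (Σq)²)]
Numerator: 12×3763 − 193×251 = -3287
Denominator: √[(44028 − 37249)(68988 − 63001)] = √[6779 × 5987] = 6370.7043
r = -3287 / 6370.7043 ≈ -0.5160

-0.5160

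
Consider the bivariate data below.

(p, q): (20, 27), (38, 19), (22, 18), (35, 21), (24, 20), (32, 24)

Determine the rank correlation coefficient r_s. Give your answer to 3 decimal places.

-0.257

Rank p: 1, 6, 2, 5, 3, 4
Rank q: 6, 2, 1, 4, 3, 5
d = rank(p) − rank(q): -5, 4, 1, 1, 0, -1; Σd² = 44
ρ = 1 − 6Σd² / [n(n²−1)] = 1 − 6×44 / (6×35) = 1 − 264/210 ≈ -0.257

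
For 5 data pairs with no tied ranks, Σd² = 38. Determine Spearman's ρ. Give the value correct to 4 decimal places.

-0.9000

ρ = 1 − 6Σd² / [n(n²−1)] = 1 − 6×38 / (5×24)
  = 1 − 228/120 = 1 − 1.90000 ≈ -0.9000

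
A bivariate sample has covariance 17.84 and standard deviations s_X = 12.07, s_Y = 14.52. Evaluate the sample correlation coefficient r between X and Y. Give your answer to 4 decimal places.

0.1018

r = Cov(X,Y) / (s_X · s_Y) = 17.84 / (12.07 × 14.52)
  = 17.84 / 175.2564 ≈ 0.1018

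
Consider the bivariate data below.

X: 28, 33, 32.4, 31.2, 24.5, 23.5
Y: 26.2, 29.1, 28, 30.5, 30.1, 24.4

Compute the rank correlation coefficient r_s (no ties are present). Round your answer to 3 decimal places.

Rank X: 3, 6, 5, 4, 2, 1
Rank Y: 2, 4, 3, 6, 5, 1
d = rank(X) − rank(Y): 1, 2, 2, -2, -3, 0; Σd² = 22
ρ = 1 − 6Σd² / [n(n²−1)] = 1 − 6×22 / (6×35) = 1 − 132/210 ≈ 0.371

0.371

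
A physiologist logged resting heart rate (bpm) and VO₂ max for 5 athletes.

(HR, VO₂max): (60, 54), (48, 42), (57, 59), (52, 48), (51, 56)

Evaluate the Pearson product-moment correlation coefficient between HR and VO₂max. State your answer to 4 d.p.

0.6751

n = 5, Σx = 268, Σy = 259, Σx² = 14458, Σy² = 13601, Σxy = 13971
nΣxy − ΣxΣy = 69855 − 69412 = 443
nΣx² − (Σx)² = 72290 − 71824 = 466; nΣy² − (Σy)² = 68005 − 67081 = 924
r = 443 / √(466 × 924) = 443 / 656.1890 ≈ 0.6751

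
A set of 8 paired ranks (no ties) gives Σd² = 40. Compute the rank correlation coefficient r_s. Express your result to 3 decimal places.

ρ = 1 − 6Σd² / [n(n²−1)] = 1 − 6×40 / (8×63)
  = 1 − 240/504 = 1 − 0.4762 ≈ 0.524

0.524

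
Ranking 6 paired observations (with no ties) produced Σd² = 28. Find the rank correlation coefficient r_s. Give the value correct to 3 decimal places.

ρ = 1 − 6Σd² / [n(n²−1)] = 1 − 6×28 / (6×35)
  = 1 − 168/210 = 1 − 0.8000 ≈ 0.200

0.200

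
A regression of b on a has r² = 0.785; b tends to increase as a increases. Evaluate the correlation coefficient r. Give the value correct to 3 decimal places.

|r| = √0.785 = 0.886
The association is positive, so r = 0.886.

0.886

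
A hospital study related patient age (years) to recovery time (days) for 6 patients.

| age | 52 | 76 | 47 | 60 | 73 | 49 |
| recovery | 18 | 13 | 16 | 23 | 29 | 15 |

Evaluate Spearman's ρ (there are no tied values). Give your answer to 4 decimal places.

0.0857

Rank age: 3, 6, 1, 4, 5, 2
Rank recovery: 4, 1, 3, 5, 6, 2
d = rank(age) − rank(recovery): -1, 5, -2, -1, -1, 0; Σd² = 32
ρ = 1 − 6Σd² / [n(n²−1)] = 1 − 6×32 / (6×35) = 1 − 192/210 ≈ 0.0857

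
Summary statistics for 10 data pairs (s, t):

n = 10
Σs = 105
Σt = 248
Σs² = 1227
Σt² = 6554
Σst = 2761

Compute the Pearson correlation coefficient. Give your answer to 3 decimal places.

r = (nΣst − ΣsΣt) / √[(nΣs² − (Σs)²)(nΣt² − (Σt)²)]
Numerator: 10×2761 − 105×248 = 1570
Denominator: √[(12270 − 11025)(65540 − 61504)] = √[1245 × 4036] = 2241.6110
r = 1570 / 2241.6110 ≈ 0.700

0.700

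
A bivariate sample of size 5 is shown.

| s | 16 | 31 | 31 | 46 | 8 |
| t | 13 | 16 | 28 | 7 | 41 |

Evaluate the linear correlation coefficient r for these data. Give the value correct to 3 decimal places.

n = 5, Σs = 132, Σt = 105, Σs² = 4358, Σt² = 2939, Σst = 2222
nΣst − ΣsΣt = 11110 − 13860 = -2750
nΣs² − (Σs)² = 21790 − 17424 = 4366; nΣt² − (Σt)² = 14695 − 11025 = 3670
r = -2750 / √(4366 × 3670) = -2750 / 4002.9014 ≈ -0.687

-0.687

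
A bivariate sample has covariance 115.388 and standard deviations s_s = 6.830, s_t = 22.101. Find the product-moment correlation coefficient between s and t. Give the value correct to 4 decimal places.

0.7644

r = Cov(s,t) / (s_s · s_t) = 115.388 / (6.830 × 22.101)
  = 115.388 / 150.9498 ≈ 0.7644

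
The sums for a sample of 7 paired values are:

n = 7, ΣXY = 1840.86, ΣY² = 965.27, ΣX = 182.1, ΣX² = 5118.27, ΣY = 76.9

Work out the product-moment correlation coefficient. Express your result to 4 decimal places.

r = (nΣXY − ΣXΣY) / √[(nΣX² − (ΣX)²)(nΣY² − (ΣY)²)]
Numerator: 7×1840.86 − 182.1×76.9 = -1117.47
Denominator: √[(35827.89 − 33160.41)(6756.89 − 5913.61)] = √[2667.48 × 843.28] = 1499.8108
r = -1117.47 / 1499.8108 ≈ -0.7451

-0.7451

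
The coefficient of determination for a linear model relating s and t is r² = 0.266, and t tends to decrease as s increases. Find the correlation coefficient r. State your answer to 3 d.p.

|r| = √0.266 = 0.516
The association is negative, so r = −0.516.

-0.516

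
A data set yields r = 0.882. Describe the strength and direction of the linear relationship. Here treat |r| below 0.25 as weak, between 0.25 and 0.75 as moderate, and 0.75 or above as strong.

strong positive

r = 0.882 > 0 so the relationship is positive.
|r| = 0.882, which falls in the strong range.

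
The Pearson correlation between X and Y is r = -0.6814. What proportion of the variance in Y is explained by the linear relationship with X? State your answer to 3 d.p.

r² = (-0.6814)² = 0.464

0.464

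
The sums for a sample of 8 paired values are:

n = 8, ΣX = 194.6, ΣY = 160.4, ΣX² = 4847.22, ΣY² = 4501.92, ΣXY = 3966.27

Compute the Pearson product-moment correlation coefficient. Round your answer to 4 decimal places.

r = (nΣXY − ΣXΣY) / √[(nΣX² − (ΣX)²)(nΣY² − (ΣY)²)]
Numerator: 8×3966.27 − 194.6×160.4 = 516.32
Denominator: √[(38777.76 − 37869.16)(36015.36 − 25728.16)] = √[908.6 × 10287.2] = 3057.2782
r = 516.32 / 3057.2782 ≈ 0.1689

0.1689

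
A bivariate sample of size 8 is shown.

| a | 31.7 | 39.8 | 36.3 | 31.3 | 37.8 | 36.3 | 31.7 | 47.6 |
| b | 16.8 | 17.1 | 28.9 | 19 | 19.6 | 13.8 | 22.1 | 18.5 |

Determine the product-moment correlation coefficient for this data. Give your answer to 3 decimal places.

-0.096

n = 8, Σa = 292.5, Σb = 155.8, Σa² = 10903.49, Σb² = 3176.12, Σab = 5679.9
nΣab − ΣaΣb = 45439.2 − 45571.5 = -132.3
nΣa² − (Σa)² = 87227.92 − 85556.25 = 1671.67; nΣb² − (Σb)² = 25408.96 − 24273.64 = 1135.32
r = -132.3 / √(1671.67 × 1135.32) = -132.3 / 1377.6358 ≈ -0.096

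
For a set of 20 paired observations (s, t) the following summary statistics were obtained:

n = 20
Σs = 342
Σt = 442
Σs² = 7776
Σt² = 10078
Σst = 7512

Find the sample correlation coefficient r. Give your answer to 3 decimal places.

r = (nΣst − ΣsΣt) / √[(nΣs² − (Σs)²)(nΣt² − (Σt)²)]
Numerator: 20×7512 − 342×442 = -924
Denominator: √[(155520 − 116964)(201560 − 195364)] = √[38556 × 6196] = 15456.1630
r = -924 / 15456.1630 ≈ -0.060

-0.060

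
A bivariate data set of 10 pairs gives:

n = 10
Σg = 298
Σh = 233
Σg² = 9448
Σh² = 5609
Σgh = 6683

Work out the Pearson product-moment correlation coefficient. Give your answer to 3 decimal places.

-0.814

r = (nΣgh − ΣgΣh) / √[(nΣg² − (Σg)²)(nΣh² − (Σh)²)]
Numerator: 10×6683 − 298×233 = -2604
Denominator: √[(94480 − 88804)(56090 − 54289)] = √[5676 × 1801] = 3197.2607
r = -2604 / 3197.2607 ≈ -0.814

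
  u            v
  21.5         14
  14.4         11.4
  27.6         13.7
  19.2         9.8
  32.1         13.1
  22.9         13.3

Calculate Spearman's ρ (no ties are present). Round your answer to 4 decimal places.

0.4286

Rank u: 3, 1, 5, 2, 6, 4
Rank v: 6, 2, 5, 1, 3, 4
d = rank(u) − rank(v): -3, -1, 0, 1, 3, 0; Σd² = 20
ρ = 1 − 6Σd² / [n(n²−1)] = 1 − 6×20 / (6×35) = 1 − 120/210 ≈ 0.4286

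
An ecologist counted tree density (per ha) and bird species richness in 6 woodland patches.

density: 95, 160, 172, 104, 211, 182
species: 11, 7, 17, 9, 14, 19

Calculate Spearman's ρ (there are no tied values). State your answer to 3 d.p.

0.600

Rank density: 1, 3, 4, 2, 6, 5
Rank species: 3, 1, 5, 2, 4, 6
d = rank(density) − rank(species): -2, 2, -1, 0, 2, -1; Σd² = 14
ρ = 1 − 6Σd² / [n(n²−1)] = 1 − 6×14 / (6×35) = 1 − 84/210 ≈ 0.600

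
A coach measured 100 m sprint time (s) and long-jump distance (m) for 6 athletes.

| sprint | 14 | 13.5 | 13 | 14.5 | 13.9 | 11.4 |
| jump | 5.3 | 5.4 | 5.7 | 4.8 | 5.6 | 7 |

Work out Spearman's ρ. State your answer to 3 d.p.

-0.943

Rank sprint: 5, 3, 2, 6, 4, 1
Rank jump: 2, 3, 5, 1, 4, 6
d = rank(sprint) − rank(jump): 3, 0, -3, 5, 0, -5; Σd² = 68
ρ = 1 − 6Σd² / [n(n²−1)] = 1 − 6×68 / (6×35) = 1 − 408/210 ≈ -0.943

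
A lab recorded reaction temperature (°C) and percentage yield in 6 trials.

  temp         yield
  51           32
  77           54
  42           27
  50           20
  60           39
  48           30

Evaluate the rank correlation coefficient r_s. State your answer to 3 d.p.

0.829

Rank temp: 4, 6, 1, 3, 5, 2
Rank yield: 4, 6, 2, 1, 5, 3
d = rank(temp) − rank(yield): 0, 0, -1, 2, 0, -1; Σd² = 6
ρ = 1 − 6Σd² / [n(n²−1)] = 1 − 6×6 / (6×35) = 1 − 36/210 ≈ 0.829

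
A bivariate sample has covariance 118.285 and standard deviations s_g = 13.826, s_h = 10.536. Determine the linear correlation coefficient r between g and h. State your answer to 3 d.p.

0.812

r = Cov(g,h) / (s_g · s_h) = 118.285 / (13.826 × 10.536)
  = 118.285 / 145.6707 ≈ 0.812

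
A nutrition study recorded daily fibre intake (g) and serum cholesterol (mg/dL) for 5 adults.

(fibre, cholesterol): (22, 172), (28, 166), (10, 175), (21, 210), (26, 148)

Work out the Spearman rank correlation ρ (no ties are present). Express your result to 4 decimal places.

Rank fibre: 3, 5, 1, 2, 4
Rank cholesterol: 3, 2, 4, 5, 1
d = rank(fibre) − rank(cholesterol): 0, 3, -3, -3, 3; Σd² = 36
ρ = 1 − 6Σd² / [n(n²−1)] = 1 − 6×36 / (5×24) = 1 − 216/120 ≈ -0.8000

-0.8000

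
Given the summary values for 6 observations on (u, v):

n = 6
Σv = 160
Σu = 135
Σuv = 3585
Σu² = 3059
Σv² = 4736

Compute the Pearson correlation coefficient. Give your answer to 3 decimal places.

r = (nΣuv − ΣuΣv) / √[(nΣu² − (Σu)²)(nΣv² − (Σv)²)]
Numerator: 6×3585 − 135×160 = -90
Denominator: √[(18354 − 18225)(28416 − 25600)] = √[129 × 2816] = 602.7139
r = -90 / 602.7139 ≈ -0.149

-0.149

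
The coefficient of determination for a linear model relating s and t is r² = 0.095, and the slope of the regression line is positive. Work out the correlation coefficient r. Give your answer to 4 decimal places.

|r| = √0.095 = 0.3082
The association is positive, so r = 0.3082.

0.3082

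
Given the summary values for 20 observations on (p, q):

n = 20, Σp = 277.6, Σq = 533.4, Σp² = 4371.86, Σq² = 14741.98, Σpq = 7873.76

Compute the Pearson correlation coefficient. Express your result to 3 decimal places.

0.909

r = (nΣpq − ΣpΣq) / √[(nΣp² − (Σp)²)(nΣq² − (Σq)²)]
Numerator: 20×7873.76 − 277.6×533.4 = 9403.36
Denominator: √[(87437.2 − 77061.76)(294839.6 − 284515.56)] = √[10375.44 × 10324.04] = 10349.7081
r = 9403.36 / 10349.7081 ≈ 0.909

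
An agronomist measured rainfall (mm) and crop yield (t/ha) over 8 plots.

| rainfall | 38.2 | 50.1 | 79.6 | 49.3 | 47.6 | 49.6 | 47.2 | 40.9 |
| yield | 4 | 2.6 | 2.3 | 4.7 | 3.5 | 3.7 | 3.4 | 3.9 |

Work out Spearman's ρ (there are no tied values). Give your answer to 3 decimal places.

Rank rainfall: 1, 7, 8, 5, 4, 6, 3, 2
Rank yield: 7, 2, 1, 8, 4, 5, 3, 6
d = rank(rainfall) − rank(yield): -6, 5, 7, -3, 0, 1, 0, -4; Σd² = 136
ρ = 1 − 6Σd² / [n(n²−1)] = 1 − 6×136 / (8×63) = 1 − 816/504 ≈ -0.619

-0.619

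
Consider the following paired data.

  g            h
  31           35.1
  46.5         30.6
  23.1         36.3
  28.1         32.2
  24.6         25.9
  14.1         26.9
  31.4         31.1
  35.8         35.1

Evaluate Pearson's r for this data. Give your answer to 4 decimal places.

n = 8, Σg = 234.6, Σh = 253.2, Σg² = 7518.04, Σh² = 8116.54, Σgh = 7503.9
nΣgh − ΣgΣh = 60031.2 − 59400.72 = 630.48
nΣg² − (Σg)² = 60144.32 − 55037.16 = 5107.16; nΣh² − (Σh)² = 64932.32 − 64110.24 = 822.08
r = 630.48 / √(5107.16 × 822.08) = 630.48 / 2049.0227 ≈ 0.3077

0.3077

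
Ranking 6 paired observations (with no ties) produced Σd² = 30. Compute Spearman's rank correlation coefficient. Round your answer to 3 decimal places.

0.143

ρ = 1 − 6Σd² / [n(n²−1)] = 1 − 6×30 / (6×35)
  = 1 − 180/210 = 1 − 0.8571 ≈ 0.143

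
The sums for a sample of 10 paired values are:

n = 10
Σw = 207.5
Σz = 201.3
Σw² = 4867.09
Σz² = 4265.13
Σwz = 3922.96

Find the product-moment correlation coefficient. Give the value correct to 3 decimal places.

r = (nΣwz − ΣwΣz) / √[(nΣw² − (Σw)²)(nΣz² − (Σz)²)]
Numerator: 10×3922.96 − 207.5×201.3 = -2540.15
Denominator: √[(48670.9 − 43056.25)(42651.3 − 40521.69)] = √[5614.65 × 2129.61] = 3457.8917
r = -2540.15 / 3457.8917 ≈ -0.735

-0.735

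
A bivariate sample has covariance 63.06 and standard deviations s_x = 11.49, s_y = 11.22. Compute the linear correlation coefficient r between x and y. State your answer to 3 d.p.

0.489

r = Cov(x,y) / (s_x · s_y) = 63.06 / (11.49 × 11.22)
  = 63.06 / 128.9178 ≈ 0.489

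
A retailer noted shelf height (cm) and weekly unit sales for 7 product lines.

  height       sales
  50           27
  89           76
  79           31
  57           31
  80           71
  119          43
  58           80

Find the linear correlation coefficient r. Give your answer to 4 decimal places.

0.1440

n = 7, Σx = 532, Σy = 359, Σx² = 43836, Σy² = 21717, Σxy = 27767
nΣxy − ΣxΣy = 194369 − 190988 = 3381
nΣx² − (Σx)² = 306852 − 283024 = 23828; nΣy² − (Σy)² = 152019 − 128881 = 23138
r = 3381 / √(23828 × 23138) = 3381 / 23480.4656 ≈ 0.1440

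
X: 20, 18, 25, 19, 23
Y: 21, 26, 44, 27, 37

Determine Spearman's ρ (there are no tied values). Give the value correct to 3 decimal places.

0.700

Rank X: 3, 1, 5, 2, 4
Rank Y: 1, 2, 5, 3, 4
d = rank(X) − rank(Y): 2, -1, 0, -1, 0; Σd² = 6
ρ = 1 − 6Σd² / [n(n²−1)] = 1 − 6×6 / (5×24) = 1 − 36/120 ≈ 0.700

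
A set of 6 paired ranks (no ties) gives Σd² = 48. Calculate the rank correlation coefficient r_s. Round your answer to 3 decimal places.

-0.371

ρ = 1 − 6Σd² / [n(n²−1)] = 1 − 6×48 / (6×35)
  = 1 − 288/210 = 1 − 1.3714 ≈ -0.371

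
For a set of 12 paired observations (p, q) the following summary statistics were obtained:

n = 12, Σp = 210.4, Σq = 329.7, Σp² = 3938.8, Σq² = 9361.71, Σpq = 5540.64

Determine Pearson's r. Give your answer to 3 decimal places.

r = (nΣpq − ΣpΣq) / √[(nΣp² − (Σp)²)(nΣq² − (Σq)²)]
Numerator: 12×5540.64 − 210.4×329.7 = -2881.2
Denominator: √[(47265.6 − 44268.16)(112340.52 − 108702.09)] = √[2997.44 × 3638.43] = 3302.4197
r = -2881.2 / 3302.4197 ≈ -0.872

-0.872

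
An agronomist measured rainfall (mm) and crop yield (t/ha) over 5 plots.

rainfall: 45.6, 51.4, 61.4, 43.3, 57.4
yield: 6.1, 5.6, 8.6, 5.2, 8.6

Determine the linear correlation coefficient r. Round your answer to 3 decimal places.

0.903

n = 5, Σx = 259.1, Σy = 34.1, Σx² = 13660.93, Σy² = 243.53, Σxy = 1812.84
nΣxy − ΣxΣy = 9064.2 − 8835.31 = 228.89
nΣx² − (Σx)² = 68304.65 − 67132.81 = 1171.84; nΣy² − (Σy)² = 1217.65 − 1162.81 = 54.84
r = 228.89 / √(1171.84 × 54.84) = 228.89 / 253.5029 ≈ 0.903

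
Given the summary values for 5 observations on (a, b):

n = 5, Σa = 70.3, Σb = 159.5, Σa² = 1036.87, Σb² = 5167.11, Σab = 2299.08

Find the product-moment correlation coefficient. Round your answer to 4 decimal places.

r = (nΣab − ΣaΣb) / √[(nΣa² − (Σa)²)(nΣb² − (Σb)²)]
Numerator: 5×2299.08 − 70.3×159.5 = 282.55
Denominator: √[(5184.35 − 4942.09)(25835.55 − 25440.25)] = √[242.26 × 395.3] = 309.4598
r = 282.55 / 309.4598 ≈ 0.9130

0.9130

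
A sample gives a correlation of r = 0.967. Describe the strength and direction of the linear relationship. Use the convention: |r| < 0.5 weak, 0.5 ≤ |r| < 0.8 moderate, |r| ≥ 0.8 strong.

r = 0.967 > 0 so the relationship is positive.
|r| = 0.967, which falls in the strong range.

strong positive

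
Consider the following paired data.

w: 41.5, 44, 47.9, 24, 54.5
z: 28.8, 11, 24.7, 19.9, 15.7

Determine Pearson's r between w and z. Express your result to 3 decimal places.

-0.145

n = 5, Σw = 211.9, Σz = 100.1, Σw² = 9498.91, Σz² = 2203.03, Σwz = 4195.58
nΣwz − ΣwΣz = 20977.9 − 21211.19 = -233.29
nΣw² − (Σw)² = 47494.55 − 44901.61 = 2592.94; nΣz² − (Σz)² = 11015.15 − 10020.01 = 995.14
r = -233.29 / √(2592.94 × 995.14) = -233.29 / 1606.3431 ≈ -0.145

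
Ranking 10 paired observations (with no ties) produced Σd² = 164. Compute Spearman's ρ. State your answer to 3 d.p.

0.006

ρ = 1 − 6Σd² / [n(n²−1)] = 1 − 6×164 / (10×99)
  = 1 − 984/990 = 1 − 0.9939 ≈ 0.006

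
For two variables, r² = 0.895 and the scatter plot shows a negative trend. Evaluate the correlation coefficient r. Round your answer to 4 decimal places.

|r| = √0.895 = 0.9460
The association is negative, so r = −0.9460.

-0.9460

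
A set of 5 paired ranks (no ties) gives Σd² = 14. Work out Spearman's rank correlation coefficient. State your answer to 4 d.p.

0.3000

ρ = 1 − 6Σd² / [n(n²−1)] = 1 − 6×14 / (5×24)
  = 1 − 84/120 = 1 − 0.70000 ≈ 0.3000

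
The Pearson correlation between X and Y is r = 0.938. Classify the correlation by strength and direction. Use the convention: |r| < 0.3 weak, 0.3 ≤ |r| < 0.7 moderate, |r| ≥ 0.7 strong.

strong positive

r = 0.938 > 0 so the relationship is positive.
|r| = 0.938, which falls in the strong range.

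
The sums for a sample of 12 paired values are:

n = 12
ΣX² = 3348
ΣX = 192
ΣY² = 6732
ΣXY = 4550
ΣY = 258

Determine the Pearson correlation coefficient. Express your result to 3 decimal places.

0.738

r = (nΣXY − ΣXΣY) / √[(nΣX² − (ΣX)²)(nΣY² − (ΣY)²)]
Numerator: 12×4550 − 192×258 = 5064
Denominator: √[(40176 − 36864)(80784 − 66564)] = √[3312 × 14220] = 6862.6992
r = 5064 / 6862.6992 ≈ 0.738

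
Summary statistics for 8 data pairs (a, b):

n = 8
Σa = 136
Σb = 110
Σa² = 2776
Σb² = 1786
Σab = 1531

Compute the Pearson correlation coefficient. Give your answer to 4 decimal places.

-0.9516

r = (nΣab − ΣaΣb) / √[(nΣa² − (Σa)²)(nΣb² − (Σb)²)]
Numerator: 8×1531 − 136×110 = -2712
Denominator: √[(22208 − 18496)(14288 − 12100)] = √[3712 × 2188] = 2849.8870
r = -2712 / 2849.8870 ≈ -0.9516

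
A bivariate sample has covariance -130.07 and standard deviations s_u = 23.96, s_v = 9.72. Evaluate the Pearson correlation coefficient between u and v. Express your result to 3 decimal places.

-0.559

r = Cov(u,v) / (s_u · s_v) = -130.07 / (23.96 × 9.72)
  = -130.07 / 232.8912 ≈ -0.559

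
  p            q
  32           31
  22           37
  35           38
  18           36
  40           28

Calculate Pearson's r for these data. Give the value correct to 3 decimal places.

n = 5, Σp = 147, Σq = 170, Σp² = 4657, Σq² = 5854, Σpq = 4904
nΣpq − ΣpΣq = 24520 − 24990 = -470
nΣp² − (Σp)² = 23285 − 21609 = 1676; nΣq² − (Σq)² = 29270 − 28900 = 370
r = -470 / √(1676 × 370) = -470 / 787.4770 ≈ -0.597

-0.597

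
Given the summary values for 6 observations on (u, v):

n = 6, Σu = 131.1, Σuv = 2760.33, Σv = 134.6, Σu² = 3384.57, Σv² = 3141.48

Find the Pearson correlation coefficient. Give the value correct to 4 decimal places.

r = (nΣuv − ΣuΣv) / √[(nΣu² − (Σu)²)(nΣv² − (Σv)²)]
Numerator: 6×2760.33 − 131.1×134.6 = -1084.08
Denominator: √[(20307.42 − 17187.21)(18848.88 − 18117.16)] = √[3120.21 × 731.72] = 1510.9997
r = -1084.08 / 1510.9997 ≈ -0.7175

-0.7175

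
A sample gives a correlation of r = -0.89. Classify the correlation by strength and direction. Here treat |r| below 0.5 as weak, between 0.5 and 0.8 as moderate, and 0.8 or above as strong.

strong negative

r = -0.89 < 0 so the relationship is negative.
|r| = 0.89, which falls in the strong range.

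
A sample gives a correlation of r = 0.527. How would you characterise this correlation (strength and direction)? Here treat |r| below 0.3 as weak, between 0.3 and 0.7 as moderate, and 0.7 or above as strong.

r = 0.527 > 0 so the relationship is positive.
|r| = 0.527, which falls in the moderate range.

moderate positive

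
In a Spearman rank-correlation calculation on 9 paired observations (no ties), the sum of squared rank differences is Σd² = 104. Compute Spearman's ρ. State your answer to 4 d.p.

0.1333

ρ = 1 − 6Σd² / [n(n²−1)] = 1 − 6×104 / (9×80)
  = 1 − 624/720 = 1 − 0.86667 ≈ 0.1333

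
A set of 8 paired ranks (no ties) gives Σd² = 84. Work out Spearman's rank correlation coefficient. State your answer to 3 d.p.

0.000

ρ = 1 − 6Σd² / [n(n²−1)] = 1 − 6×84 / (8×63)
  = 1 − 504/504 = 1 − 1.0000 ≈ 0.000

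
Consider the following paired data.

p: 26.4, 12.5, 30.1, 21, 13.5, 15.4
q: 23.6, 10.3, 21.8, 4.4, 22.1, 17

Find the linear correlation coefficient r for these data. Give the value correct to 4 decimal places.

0.3398

n = 6, Σp = 118.9, Σq = 99.2, Σp² = 2619.63, Σq² = 1935.06, Σpq = 2060.52
nΣpq − ΣpΣq = 12363.12 − 11794.88 = 568.24
nΣp² − (Σp)² = 15717.78 − 14137.21 = 1580.57; nΣq² − (Σq)² = 11610.36 − 9840.64 = 1769.72
r = 568.24 / √(1580.57 × 1769.72) = 568.24 / 1672.4731 ≈ 0.3398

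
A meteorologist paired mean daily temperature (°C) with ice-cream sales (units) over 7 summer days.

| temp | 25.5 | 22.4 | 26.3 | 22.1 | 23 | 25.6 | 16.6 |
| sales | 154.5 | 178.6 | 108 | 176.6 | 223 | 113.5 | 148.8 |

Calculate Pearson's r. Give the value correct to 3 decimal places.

n = 7, Σx = 161.5, Σy = 1103, Σx² = 3792.03, Σy² = 183372.46, Σxy = 25188.33
nΣxy − ΣxΣy = 176318.31 − 178134.5 = -1816.19
nΣx² − (Σx)² = 26544.21 − 26082.25 = 461.96; nΣy² − (Σy)² = 1283607.22 − 1216609 = 66998.22
r = -1816.19 / √(461.96 × 66998.22) = -1816.19 / 5563.3171 ≈ -0.326

-0.326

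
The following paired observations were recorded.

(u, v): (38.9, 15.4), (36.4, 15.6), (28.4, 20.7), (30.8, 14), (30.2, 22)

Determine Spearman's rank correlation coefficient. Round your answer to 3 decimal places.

Rank u: 5, 4, 1, 3, 2
Rank v: 2, 3, 4, 1, 5
d = rank(u) − rank(v): 3, 1, -3, 2, -3; Σd² = 32
ρ = 1 − 6Σd² / [n(n²−1)] = 1 − 6×32 / (5×24) = 1 − 192/120 ≈ -0.600

-0.600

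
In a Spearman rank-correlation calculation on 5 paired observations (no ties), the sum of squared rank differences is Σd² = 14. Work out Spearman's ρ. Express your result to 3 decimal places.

ρ = 1 − 6Σd² / [n(n²−1)] = 1 − 6×14 / (5×24)
  = 1 − 84/120 = 1 − 0.7000 ≈ 0.300

0.300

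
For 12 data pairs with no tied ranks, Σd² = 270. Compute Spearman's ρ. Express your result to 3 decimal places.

ρ = 1 − 6Σd² / [n(n²−1)] = 1 − 6×270 / (12×143)
  = 1 − 1620/1716 = 1 − 0.9441 ≈ 0.056

0.056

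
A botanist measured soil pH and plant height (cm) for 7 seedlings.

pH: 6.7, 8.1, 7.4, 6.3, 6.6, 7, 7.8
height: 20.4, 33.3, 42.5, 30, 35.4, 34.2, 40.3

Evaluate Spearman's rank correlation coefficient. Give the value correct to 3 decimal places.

0.393

Rank pH: 3, 7, 5, 1, 2, 4, 6
Rank height: 1, 3, 7, 2, 5, 4, 6
d = rank(pH) − rank(height): 2, 4, -2, -1, -3, 0, 0; Σd² = 34
ρ = 1 − 6Σd² / [n(n²−1)] = 1 − 6×34 / (7×48) = 1 − 204/336 ≈ 0.393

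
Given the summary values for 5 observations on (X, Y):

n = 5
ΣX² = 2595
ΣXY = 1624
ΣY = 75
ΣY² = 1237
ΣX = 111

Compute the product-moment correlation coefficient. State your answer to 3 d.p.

-0.339

r = (nΣXY − ΣXΣY) / √[(nΣX² − (ΣX)²)(nΣY² − (ΣY)²)]
Numerator: 5×1624 − 111×75 = -205
Denominator: √[(12975 − 12321)(6185 − 5625)] = √[654 × 560] = 605.1777
r = -205 / 605.1777 ≈ -0.339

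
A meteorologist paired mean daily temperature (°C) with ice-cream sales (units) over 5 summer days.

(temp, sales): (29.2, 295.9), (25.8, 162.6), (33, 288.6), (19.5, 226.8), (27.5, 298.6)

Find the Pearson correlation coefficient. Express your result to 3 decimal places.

n = 5, Σx = 135, Σy = 1272.5, Σx² = 3743.78, Σy² = 337885.73, Σxy = 34993.26
nΣxy − ΣxΣy = 174966.3 − 171787.5 = 3178.8
nΣx² − (Σx)² = 18718.9 − 18225 = 493.9; nΣy² − (Σy)² = 1689428.65 − 1619256.25 = 70172.4
r = 3178.8 / √(493.9 × 70172.4) = 3178.8 / 5887.1172 ≈ 0.540

0.540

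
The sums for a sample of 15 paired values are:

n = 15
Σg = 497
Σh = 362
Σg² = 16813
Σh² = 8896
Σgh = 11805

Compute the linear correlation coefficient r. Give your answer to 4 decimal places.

r = (nΣgh − ΣgΣh) / √[(nΣg² − (Σg)²)(nΣh² − (Σh)²)]
Numerator: 15×11805 − 497×362 = -2839
Denominator: √[(252195 − 247009)(133440 − 131044)] = √[5186 × 2396] = 3525.0044
r = -2839 / 3525.0044 ≈ -0.8054

-0.8054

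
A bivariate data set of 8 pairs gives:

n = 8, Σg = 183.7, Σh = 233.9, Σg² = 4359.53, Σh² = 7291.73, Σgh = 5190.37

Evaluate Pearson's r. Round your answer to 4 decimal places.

-0.7136

r = (nΣgh − ΣgΣh) / √[(nΣg² − (Σg)²)(nΣh² − (Σh)²)]
Numerator: 8×5190.37 − 183.7×233.9 = -1444.47
Denominator: √[(34876.24 − 33745.69)(58333.84 − 54709.21)] = √[1130.55 × 3624.63] = 2024.3086
r = -1444.47 / 2024.3086 ≈ -0.7136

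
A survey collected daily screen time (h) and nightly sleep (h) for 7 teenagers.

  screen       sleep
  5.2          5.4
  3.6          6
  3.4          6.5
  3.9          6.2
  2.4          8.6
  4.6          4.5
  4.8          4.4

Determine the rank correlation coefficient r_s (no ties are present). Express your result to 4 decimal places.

Rank screen: 7, 3, 2, 4, 1, 5, 6
Rank sleep: 3, 4, 6, 5, 7, 2, 1
d = rank(screen) − rank(sleep): 4, -1, -4, -1, -6, 3, 5; Σd² = 104
ρ = 1 − 6Σd² / [n(n²−1)] = 1 − 6×104 / (7×48) = 1 − 624/336 ≈ -0.8571

-0.8571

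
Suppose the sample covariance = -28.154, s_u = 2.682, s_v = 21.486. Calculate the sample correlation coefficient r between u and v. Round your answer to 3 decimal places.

r = Cov(u,v) / (s_u · s_v) = -28.154 / (2.682 × 21.486)
  = -28.154 / 57.6255 ≈ -0.489

-0.489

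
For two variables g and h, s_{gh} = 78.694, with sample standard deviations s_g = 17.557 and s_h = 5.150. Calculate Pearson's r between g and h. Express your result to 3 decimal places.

r = Cov(g,h) / (s_g · s_h) = 78.694 / (17.557 × 5.150)
  = 78.694 / 90.4185 ≈ 0.870

0.870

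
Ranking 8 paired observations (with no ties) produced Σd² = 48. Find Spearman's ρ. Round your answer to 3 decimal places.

0.429

ρ = 1 − 6Σd² / [n(n²−1)] = 1 − 6×48 / (8×63)
  = 1 − 288/504 = 1 − 0.5714 ≈ 0.429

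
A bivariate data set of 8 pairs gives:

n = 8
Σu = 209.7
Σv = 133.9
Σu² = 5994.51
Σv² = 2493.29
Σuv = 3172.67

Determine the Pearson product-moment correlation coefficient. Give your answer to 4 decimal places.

-0.9518

r = (nΣuv − ΣuΣv) / √[(nΣu² − (Σu)²)(nΣv² − (Σv)²)]
Numerator: 8×3172.67 − 209.7×133.9 = -2697.47
Denominator: √[(47956.08 − 43974.09)(19946.32 − 17929.21)] = √[3981.99 × 2017.11] = 2834.0981
r = -2697.47 / 2834.0981 ≈ -0.9518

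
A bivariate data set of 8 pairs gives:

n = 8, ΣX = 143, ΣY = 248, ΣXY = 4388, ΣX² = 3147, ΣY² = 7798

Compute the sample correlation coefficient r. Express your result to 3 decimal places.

-0.177

r = (nΣXY − ΣXΣY) / √[(nΣX² − (ΣX)²)(nΣY² − (ΣY)²)]
Numerator: 8×4388 − 143×248 = -360
Denominator: √[(25176 − 20449)(62384 − 61504)] = √[4727 × 880] = 2039.5490
r = -360 / 2039.5490 ≈ -0.177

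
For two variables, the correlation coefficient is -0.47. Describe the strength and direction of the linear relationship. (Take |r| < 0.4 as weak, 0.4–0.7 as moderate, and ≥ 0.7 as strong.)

moderate negative

r = -0.47 < 0 so the relationship is negative.
|r| = 0.47, which falls in the moderate range.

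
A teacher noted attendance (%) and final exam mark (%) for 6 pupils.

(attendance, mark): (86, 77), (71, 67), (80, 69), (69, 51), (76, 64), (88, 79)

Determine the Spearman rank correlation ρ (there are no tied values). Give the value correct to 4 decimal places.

Rank attendance: 5, 2, 4, 1, 3, 6
Rank mark: 5, 3, 4, 1, 2, 6
d = rank(attendance) − rank(mark): 0, -1, 0, 0, 1, 0; Σd² = 2
ρ = 1 − 6Σd² / [n(n²−1)] = 1 − 6×2 / (6×35) = 1 − 12/210 ≈ 0.9429

0.9429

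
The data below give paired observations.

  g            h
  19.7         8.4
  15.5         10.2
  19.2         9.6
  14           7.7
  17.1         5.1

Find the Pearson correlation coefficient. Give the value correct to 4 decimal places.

0.0941

n = 5, Σg = 85.5, Σh = 41, Σg² = 1485.39, Σh² = 352.06, Σgh = 702.91
nΣgh − ΣgΣh = 3514.55 − 3505.5 = 9.05
nΣg² − (Σg)² = 7426.95 − 7310.25 = 116.7; nΣh² − (Σh)² = 1760.3 − 1681 = 79.3
r = 9.05 / √(116.7 × 79.3) = 9.05 / 96.1993 ≈ 0.0941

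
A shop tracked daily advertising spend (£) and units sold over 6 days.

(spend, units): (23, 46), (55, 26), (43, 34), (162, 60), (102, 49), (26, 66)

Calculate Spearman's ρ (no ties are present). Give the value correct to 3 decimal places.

Rank spend: 1, 4, 3, 6, 5, 2
Rank units: 3, 1, 2, 5, 4, 6
d = rank(spend) − rank(units): -2, 3, 1, 1, 1, -4; Σd² = 32
ρ = 1 − 6Σd² / [n(n²−1)] = 1 − 6×32 / (6×35) = 1 − 192/210 ≈ 0.086

0.086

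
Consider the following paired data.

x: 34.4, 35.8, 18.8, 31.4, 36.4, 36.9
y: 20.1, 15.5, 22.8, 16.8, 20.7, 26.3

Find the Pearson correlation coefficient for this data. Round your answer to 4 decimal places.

-0.1367

n = 6, Σx = 193.7, Σy = 122.2, Σx² = 6490.97, Σy² = 2566.52, Σxy = 3926.45
nΣxy − ΣxΣy = 23558.7 − 23670.14 = -111.44
nΣx² − (Σx)² = 38945.82 − 37519.69 = 1426.13; nΣy² − (Σy)² = 15399.12 − 14932.84 = 466.28
r = -111.44 / √(1426.13 × 466.28) = -111.44 / 815.4605 ≈ -0.1367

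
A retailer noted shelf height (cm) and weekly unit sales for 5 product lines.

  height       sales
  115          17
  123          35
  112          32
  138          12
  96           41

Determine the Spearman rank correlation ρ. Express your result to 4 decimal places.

Rank height: 3, 4, 2, 5, 1
Rank sales: 2, 4, 3, 1, 5
d = rank(height) − rank(sales): 1, 0, -1, 4, -4; Σd² = 34
ρ = 1 − 6Σd² / [n(n²−1)] = 1 − 6×34 / (5×24) = 1 − 204/120 ≈ -0.7000

-0.7000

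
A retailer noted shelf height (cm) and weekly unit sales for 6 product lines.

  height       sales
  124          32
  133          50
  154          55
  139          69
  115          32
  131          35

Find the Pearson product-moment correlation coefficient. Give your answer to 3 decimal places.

n = 6, Σx = 796, Σy = 273, Σx² = 106488, Σy² = 13559, Σxy = 36944
nΣxy − ΣxΣy = 221664 − 217308 = 4356
nΣx² − (Σx)² = 638928 − 633616 = 5312; nΣy² − (Σy)² = 81354 − 74529 = 6825
r = 4356 / √(5312 × 6825) = 4356 / 6021.1627 ≈ 0.723

0.723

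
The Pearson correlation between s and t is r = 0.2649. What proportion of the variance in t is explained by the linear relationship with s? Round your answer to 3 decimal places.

r² = (0.2649)² = 0.070

0.070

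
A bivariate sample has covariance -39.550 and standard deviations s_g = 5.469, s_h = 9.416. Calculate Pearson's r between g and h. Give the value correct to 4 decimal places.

-0.7680

r = Cov(g,h) / (s_g · s_h) = -39.550 / (5.469 × 9.416)
  = -39.550 / 51.4961 ≈ -0.7680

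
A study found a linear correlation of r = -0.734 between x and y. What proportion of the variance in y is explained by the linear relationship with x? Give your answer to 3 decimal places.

0.539

r² = (-0.734)² = 0.539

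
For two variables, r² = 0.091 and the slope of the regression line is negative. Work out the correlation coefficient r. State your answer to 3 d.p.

-0.302

|r| = √0.091 = 0.302
The association is negative, so r = −0.302.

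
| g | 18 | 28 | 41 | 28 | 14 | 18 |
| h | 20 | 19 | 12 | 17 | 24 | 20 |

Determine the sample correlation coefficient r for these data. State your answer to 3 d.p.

-0.952

n = 6, Σg = 147, Σh = 112, Σg² = 4093, Σh² = 2170, Σgh = 2556
nΣgh − ΣgΣh = 15336 − 16464 = -1128
nΣg² − (Σg)² = 24558 − 21609 = 2949; nΣh² − (Σh)² = 13020 − 12544 = 476
r = -1128 / √(2949 × 476) = -1128 / 1184.7886 ≈ -0.952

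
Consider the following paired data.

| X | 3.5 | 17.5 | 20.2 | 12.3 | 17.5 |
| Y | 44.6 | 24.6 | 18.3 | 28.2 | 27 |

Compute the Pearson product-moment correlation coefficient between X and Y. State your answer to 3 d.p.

n = 5, ΣX = 71, ΣY = 142.7, ΣX² = 1184.08, ΣY² = 4453.45, ΣXY = 1775.62
nΣXY − ΣXΣY = 8878.1 − 10131.7 = -1253.6
nΣX² − (ΣX)² = 5920.4 − 5041 = 879.4; nΣY² − (ΣY)² = 22267.25 − 20363.29 = 1903.96
r = -1253.6 / √(879.4 × 1903.96) = -1253.6 / 1293.9638 ≈ -0.969

-0.969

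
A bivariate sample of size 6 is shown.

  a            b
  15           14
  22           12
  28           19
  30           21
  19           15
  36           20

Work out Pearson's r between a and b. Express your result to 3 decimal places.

n = 6, Σa = 150, Σb = 101, Σa² = 4050, Σb² = 1767, Σab = 2641
nΣab − ΣaΣb = 15846 − 15150 = 696
nΣa² − (Σa)² = 24300 − 22500 = 1800; nΣb² − (Σb)² = 10602 − 10201 = 401
r = 696 / √(1800 × 401) = 696 / 849.5881 ≈ 0.819

0.819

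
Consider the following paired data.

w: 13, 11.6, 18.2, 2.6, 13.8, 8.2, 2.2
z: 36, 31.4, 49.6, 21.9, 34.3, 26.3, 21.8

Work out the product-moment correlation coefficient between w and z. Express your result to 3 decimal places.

n = 7, Σw = 69.6, Σz = 221.3, Σw² = 904.08, Σz² = 7565.15, Σwz = 2528.86
nΣwz − ΣwΣz = 17702.02 − 15402.48 = 2299.54
nΣw² − (Σw)² = 6328.56 − 4844.16 = 1484.4; nΣz² − (Σz)² = 52956.05 − 48973.69 = 3982.36
r = 2299.54 / √(1484.4 × 3982.36) = 2299.54 / 2431.3402 ≈ 0.946

0.946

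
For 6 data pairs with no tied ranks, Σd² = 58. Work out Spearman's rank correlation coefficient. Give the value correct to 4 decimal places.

ρ = 1 − 6Σd² / [n(n²−1)] = 1 − 6×58 / (6×35)
  = 1 − 348/210 = 1 − 1.65714 ≈ -0.6571

-0.6571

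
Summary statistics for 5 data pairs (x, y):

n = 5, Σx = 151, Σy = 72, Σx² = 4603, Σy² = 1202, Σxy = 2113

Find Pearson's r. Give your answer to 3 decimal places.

r = (nΣxy − ΣxΣy) / √[(nΣx² − (Σx)²)(nΣy² − (Σy)²)]
Numerator: 5×2113 − 151×72 = -307
Denominator: √[(23015 − 22801)(6010 − 5184)] = √[214 × 826] = 420.4331
r = -307 / 420.4331 ≈ -0.730

-0.730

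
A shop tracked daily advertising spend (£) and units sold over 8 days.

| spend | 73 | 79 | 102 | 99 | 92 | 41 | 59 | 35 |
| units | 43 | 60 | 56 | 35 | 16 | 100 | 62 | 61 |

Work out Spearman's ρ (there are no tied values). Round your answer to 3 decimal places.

-0.714

Rank spend: 4, 5, 8, 7, 6, 2, 3, 1
Rank units: 3, 5, 4, 2, 1, 8, 7, 6
d = rank(spend) − rank(units): 1, 0, 4, 5, 5, -6, -4, -5; Σd² = 144
ρ = 1 − 6Σd² / [n(n²−1)] = 1 − 6×144 / (8×63) = 1 − 864/504 ≈ -0.714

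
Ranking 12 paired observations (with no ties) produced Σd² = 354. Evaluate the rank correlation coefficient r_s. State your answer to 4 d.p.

-0.2378

ρ = 1 − 6Σd² / [n(n²−1)] = 1 − 6×354 / (12×143)
  = 1 − 2124/1716 = 1 − 1.23776 ≈ -0.2378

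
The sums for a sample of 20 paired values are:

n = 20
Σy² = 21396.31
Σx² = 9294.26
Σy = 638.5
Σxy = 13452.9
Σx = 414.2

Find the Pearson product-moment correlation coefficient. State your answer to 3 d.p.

r = (nΣxy − ΣxΣy) / √[(nΣx² − (Σx)²)(nΣy² − (Σy)²)]
Numerator: 20×13452.9 − 414.2×638.5 = 4591.3
Denominator: √[(185885.2 − 171561.64)(427926.2 − 407682.25)] = √[14323.56 × 20243.95] = 17028.3714
r = 4591.3 / 17028.3714 ≈ 0.270

0.270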